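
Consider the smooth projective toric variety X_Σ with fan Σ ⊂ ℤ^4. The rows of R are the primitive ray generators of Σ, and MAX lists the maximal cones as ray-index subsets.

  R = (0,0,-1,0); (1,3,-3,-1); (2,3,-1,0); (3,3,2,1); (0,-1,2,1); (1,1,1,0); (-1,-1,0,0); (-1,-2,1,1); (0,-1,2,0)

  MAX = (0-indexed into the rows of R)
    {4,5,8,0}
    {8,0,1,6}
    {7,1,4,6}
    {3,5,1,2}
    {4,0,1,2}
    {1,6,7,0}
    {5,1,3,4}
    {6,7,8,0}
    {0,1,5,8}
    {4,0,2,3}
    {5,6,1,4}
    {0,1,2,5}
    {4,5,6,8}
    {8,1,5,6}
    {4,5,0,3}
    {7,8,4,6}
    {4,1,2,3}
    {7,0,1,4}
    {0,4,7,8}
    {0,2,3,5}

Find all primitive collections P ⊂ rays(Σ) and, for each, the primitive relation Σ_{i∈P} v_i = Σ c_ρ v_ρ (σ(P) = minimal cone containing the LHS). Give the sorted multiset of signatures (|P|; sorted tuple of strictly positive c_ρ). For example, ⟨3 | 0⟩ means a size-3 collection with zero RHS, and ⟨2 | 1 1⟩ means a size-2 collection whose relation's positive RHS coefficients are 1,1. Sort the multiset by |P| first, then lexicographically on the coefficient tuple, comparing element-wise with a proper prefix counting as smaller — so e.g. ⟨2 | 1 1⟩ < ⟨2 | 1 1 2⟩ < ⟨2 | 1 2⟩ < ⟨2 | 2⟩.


|primitive collections| = 14. Relations:

  P={5,7}:  v_{5} + v_{7} = v_{4}  ⟹  sig = ⟨2 | 1⟩
  P={2,6}:  v_{2} + v_{6} = v_{1} + v_{4}  ⟹  sig = ⟨2 | 1 1⟩
  P={2,7}:  v_{2} + v_{7} = v_{0} + v_{1} + 2·v_{4}  ⟹  sig = ⟨2 | 1 1 2⟩
  P={3,6}:  v_{3} + v_{6} = v_{1} + 2·v_{4} + v_{5}  ⟹  sig = ⟨2 | 1 1 2⟩
  P={3,8}:  v_{3} + v_{8} = v_{0} + v_{4} + 3·v_{5}  ⟹  sig = ⟨2 | 1 1 3⟩
  P={2,8}:  v_{2} + v_{8} = v_{0} + 2·v_{5}  ⟹  sig = ⟨2 | 1 2⟩
  P={3,7}:  v_{3} + v_{7} = v_{2} + 2·v_{4}  ⟹  sig = ⟨2 | 1 2⟩
  P={0,5,6}:  v_{0} + v_{5} + v_{6} = 0  ⟹  sig = ⟨3 | 0⟩
  P={1,7,8}:  v_{1} + v_{7} + v_{8} = 0  ⟹  sig = ⟨3 | 0⟩
  P={0,4,6}:  v_{0} + v_{4} + v_{6} = v_{7}  ⟹  sig = ⟨3 | 1⟩
  P={1,4,8}:  v_{1} + v_{4} + v_{8} = v_{5}  ⟹  sig = ⟨3 | 1⟩
  P={2,4,5}:  v_{2} + v_{4} + v_{5} = v_{3}  ⟹  sig = ⟨3 | 1⟩
  P={0,1,3}:  v_{0} + v_{1} + v_{3} = 2·v_{2}  ⟹  sig = ⟨3 | 2⟩
  P={0,1,4,5}:  v_{0} + v_{1} + v_{4} + v_{5} = v_{2}  ⟹  sig = ⟨4 | 1⟩

Sorted signature multiset PRS(X):
[⟨2 | 1⟩, ⟨2 | 1 1⟩, ⟨2 | 1 1 2⟩, ⟨2 | 1 1 2⟩, ⟨2 | 1 1 3⟩, ⟨2 | 1 2⟩, ⟨2 | 1 2⟩, ⟨3 | 0⟩, ⟨3 | 0⟩, ⟨3 | 1⟩, ⟨3 | 1⟩, ⟨3 | 1⟩, ⟨3 | 2⟩, ⟨4 | 1⟩]


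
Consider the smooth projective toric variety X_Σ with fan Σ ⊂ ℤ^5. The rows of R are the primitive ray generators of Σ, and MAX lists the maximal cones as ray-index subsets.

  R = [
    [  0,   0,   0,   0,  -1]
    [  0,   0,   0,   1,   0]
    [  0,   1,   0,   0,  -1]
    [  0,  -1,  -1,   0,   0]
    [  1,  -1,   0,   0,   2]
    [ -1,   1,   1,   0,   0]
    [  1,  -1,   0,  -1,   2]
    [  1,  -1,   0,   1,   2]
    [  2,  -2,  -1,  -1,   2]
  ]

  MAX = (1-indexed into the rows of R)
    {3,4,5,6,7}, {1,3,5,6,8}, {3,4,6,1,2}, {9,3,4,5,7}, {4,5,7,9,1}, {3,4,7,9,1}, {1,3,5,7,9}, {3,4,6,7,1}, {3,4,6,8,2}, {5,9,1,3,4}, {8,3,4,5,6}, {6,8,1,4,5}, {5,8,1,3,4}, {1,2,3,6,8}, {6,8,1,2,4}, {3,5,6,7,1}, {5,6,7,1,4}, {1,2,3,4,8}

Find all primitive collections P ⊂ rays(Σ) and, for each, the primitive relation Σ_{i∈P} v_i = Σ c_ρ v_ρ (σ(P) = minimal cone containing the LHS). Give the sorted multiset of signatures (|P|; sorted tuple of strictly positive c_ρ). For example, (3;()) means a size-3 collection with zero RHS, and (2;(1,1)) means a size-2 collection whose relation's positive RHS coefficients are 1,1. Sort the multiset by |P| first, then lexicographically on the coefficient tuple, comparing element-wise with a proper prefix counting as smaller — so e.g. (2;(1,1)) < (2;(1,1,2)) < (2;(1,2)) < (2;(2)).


Primitive collections (9):

  {2,5}:  v_{2} + v_{5} = v_{8}  ⇒ sig = (2;(1))
  {2,7}:  v_{2} + v_{7} = v_{5}  ⇒ sig = (2;(1))
  {6,9}:  v_{6} + v_{9} = v_{7}  ⇒ sig = (2;(1))
  {2,9}:  v_{2} + v_{9} = v_{1} + v_{3} + v_{4} + 2·v_{5}  ⇒ sig = (2;(1,1,1,2))
  {8,9}:  v_{8} + v_{9} = v_{1} + v_{3} + v_{4} + 3·v_{5}  ⇒ sig = (2;(1,1,1,3))
  {7,8}:  v_{7} + v_{8} = 2·v_{5}  ⇒ sig = (2;(2))
  {1,3,4,5,6}:  v_{1} + v_{3} + v_{4} + v_{5} + v_{6} = 0  ⇒ sig = (5;())
  {1,3,4,5,7}:  v_{1} + v_{3} + v_{4} + v_{5} + v_{7} = v_{9}  ⇒ sig = (5;(1))
  {1,3,4,6,8}:  v_{1} + v_{3} + v_{4} + v_{6} + v_{8} = v_{2}  ⇒ sig = (5;(1))

Hence PRS(X_Σ) =
{ (2;(1)) ×3,  (2;(1,1,1,2)),  (2;(1,1,1,3)),  (2;(2)),  (5;()),  (5;(1)) ×2 }


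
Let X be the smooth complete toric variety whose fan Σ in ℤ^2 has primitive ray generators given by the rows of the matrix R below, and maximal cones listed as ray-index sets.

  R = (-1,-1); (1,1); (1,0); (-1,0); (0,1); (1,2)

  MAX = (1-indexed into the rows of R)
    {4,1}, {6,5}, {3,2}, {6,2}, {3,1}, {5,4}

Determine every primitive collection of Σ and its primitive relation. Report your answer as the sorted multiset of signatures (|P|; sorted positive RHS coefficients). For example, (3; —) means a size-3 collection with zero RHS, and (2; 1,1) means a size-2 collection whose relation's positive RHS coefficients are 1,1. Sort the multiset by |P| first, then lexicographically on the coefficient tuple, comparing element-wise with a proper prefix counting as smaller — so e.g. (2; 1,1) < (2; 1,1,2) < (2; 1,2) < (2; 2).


Δ(Σ) — 6 vertices, 9 min non-faces:

  P = {1,2}:  v_{1} + v_{2} = 0 ; sig = (2; —)
  P = {3,4}:  v_{3} + v_{4} = 0 ; sig = (2; —)
  P = {1,5}:  v_{1} + v_{5} = v_{4} ; sig = (2; 1)
  P = {1,6}:  v_{1} + v_{6} = v_{5} ; sig = (2; 1)
  P = {2,4}:  v_{2} + v_{4} = v_{5} ; sig = (2; 1)
  P = {2,5}:  v_{2} + v_{5} = v_{6} ; sig = (2; 1)
  P = {3,5}:  v_{3} + v_{5} = v_{2} ; sig = (2; 1)
  P = {3,6}:  v_{3} + v_{6} = 2·v_{2} ; sig = (2; 2)
  P = {4,6}:  v_{4} + v_{6} = 2·v_{5} ; sig = (2; 2)

Hence PRS(X_Σ) =
    (2; —)
    (2; —)
    (2; 1)
    (2; 1)
    (2; 1)
    (2; 1)
    (2; 1)
    (2; 2)
    (2; 2)


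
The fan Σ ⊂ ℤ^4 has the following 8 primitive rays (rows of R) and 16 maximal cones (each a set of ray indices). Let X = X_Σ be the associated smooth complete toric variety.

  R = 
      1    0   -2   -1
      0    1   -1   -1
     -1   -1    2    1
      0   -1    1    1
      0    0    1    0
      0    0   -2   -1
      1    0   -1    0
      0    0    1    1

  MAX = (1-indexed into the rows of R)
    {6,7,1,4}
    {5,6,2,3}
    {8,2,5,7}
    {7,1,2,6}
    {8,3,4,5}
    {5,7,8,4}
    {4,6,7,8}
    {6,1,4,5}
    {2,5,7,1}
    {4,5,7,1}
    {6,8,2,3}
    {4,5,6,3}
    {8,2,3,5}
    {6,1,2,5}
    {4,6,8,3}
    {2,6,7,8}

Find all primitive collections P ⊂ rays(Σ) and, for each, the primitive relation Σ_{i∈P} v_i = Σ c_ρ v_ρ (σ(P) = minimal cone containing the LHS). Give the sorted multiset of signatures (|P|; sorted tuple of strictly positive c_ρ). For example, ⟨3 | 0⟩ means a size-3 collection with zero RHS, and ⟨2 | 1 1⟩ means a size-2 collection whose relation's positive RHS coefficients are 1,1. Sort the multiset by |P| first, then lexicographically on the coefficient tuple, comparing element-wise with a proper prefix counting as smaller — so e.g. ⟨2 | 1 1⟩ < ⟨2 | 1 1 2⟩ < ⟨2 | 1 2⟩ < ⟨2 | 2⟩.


Primitive collections (6):

  P={2,4}:  v_{2} + v_{4} = 0  ⇒ sig = ⟨2 | 0⟩
  P={1,8}:  v_{1} + v_{8} = v_{7}  ⇒ sig = ⟨2 | 1⟩
  P={3,7}:  v_{3} + v_{7} = v_{4}  ⇒ sig = ⟨2 | 1⟩
  P={1,3}:  v_{1} + v_{3} = v_{4} + v_{5} + v_{6}  ⇒ sig = ⟨2 | 1 1 1⟩
  P={5,6,8}:  v_{5} + v_{6} + v_{8} = 0  ⇒ sig = ⟨3 | 0⟩
  P={5,6,7}:  v_{5} + v_{6} + v_{7} = v_{1}  ⇒ sig = ⟨3 | 1⟩

so the primitive-relation signature multiset is
    |P|=2: 4 collections, coeffs (), (1), (1), (1,1,1)
    |P|=3: 2 collections, coeffs (), (1)


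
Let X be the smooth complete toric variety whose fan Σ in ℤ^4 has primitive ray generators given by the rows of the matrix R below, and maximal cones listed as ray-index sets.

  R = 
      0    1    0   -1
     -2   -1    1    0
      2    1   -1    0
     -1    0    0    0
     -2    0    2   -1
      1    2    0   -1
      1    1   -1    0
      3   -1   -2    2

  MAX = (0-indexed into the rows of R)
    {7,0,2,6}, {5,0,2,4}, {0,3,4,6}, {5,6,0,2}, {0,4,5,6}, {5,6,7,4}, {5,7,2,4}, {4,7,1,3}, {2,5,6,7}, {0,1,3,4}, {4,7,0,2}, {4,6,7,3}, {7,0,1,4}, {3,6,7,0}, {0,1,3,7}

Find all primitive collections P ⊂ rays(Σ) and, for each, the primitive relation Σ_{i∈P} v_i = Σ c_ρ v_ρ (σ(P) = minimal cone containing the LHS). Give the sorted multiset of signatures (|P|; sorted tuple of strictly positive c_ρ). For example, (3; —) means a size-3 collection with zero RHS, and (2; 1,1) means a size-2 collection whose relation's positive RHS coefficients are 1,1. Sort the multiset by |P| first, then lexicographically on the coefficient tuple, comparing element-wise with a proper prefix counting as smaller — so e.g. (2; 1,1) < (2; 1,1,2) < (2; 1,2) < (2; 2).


Primitive collections (9):

  • {1,2}:  v_{1} + v_{2} = 0  so sig = (2; —)
  • {1,6}:  v_{1} + v_{6} = v_{3}  so sig = (2; 1)
  • {2,3}:  v_{2} + v_{3} = v_{6}  so sig = (2; 1)
  • {1,5}:  v_{1} + v_{5} = v_{4} + v_{6}  so sig = (2; 1,1)
  • {3,5}:  v_{3} + v_{5} = v_{4} + 2·v_{6}  so sig = (2; 1,2)
  • {2,4,6}:  v_{2} + v_{4} + v_{6} = v_{5}  so sig = (3; 1)
  • {0,5,7}:  v_{0} + v_{5} + v_{7} = 2·v_{2}  so sig = (3; 2)
  • {0,3,4,7}:  v_{0} + v_{3} + v_{4} + v_{7} = 0  so sig = (4; —)
  • {0,4,6,7}:  v_{0} + v_{4} + v_{6} + v_{7} = v_{2}  so sig = (4; 1)

Hence PRS(X_Σ) =
[(2; —), (2; 1), (2; 1), (2; 1,1), (2; 1,2), (3; 1), (3; 2), (4; —), (4; 1)]


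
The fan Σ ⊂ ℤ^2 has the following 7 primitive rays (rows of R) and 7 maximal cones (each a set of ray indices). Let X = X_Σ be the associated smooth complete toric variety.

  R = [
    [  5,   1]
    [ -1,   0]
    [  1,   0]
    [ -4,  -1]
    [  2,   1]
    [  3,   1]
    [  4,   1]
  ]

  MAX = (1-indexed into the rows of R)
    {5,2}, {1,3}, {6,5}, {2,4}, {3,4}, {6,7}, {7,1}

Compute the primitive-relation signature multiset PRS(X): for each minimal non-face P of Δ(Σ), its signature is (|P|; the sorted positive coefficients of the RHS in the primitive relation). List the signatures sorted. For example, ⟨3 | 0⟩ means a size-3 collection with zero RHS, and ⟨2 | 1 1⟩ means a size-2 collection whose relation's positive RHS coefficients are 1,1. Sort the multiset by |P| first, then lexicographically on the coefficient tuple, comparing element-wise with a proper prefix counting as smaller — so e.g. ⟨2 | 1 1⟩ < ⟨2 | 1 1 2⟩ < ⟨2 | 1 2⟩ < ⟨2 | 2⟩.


|primitive collections| = 14. Relations:

  P={2,3}:  v_{2} + v_{3} = 0  →  sig = ⟨2 | 0⟩
  P={4,7}:  v_{4} + v_{7} = 0  →  sig = ⟨2 | 0⟩
  P={1,2}:  v_{1} + v_{2} = v_{7}  →  sig = ⟨2 | 1⟩
  P={1,4}:  v_{1} + v_{4} = v_{3}  →  sig = ⟨2 | 1⟩
  P={2,6}:  v_{2} + v_{6} = v_{5}  →  sig = ⟨2 | 1⟩
  P={2,7}:  v_{2} + v_{7} = v_{6}  →  sig = ⟨2 | 1⟩
  P={3,5}:  v_{3} + v_{5} = v_{6}  →  sig = ⟨2 | 1⟩
  P={3,6}:  v_{3} + v_{6} = v_{7}  →  sig = ⟨2 | 1⟩
  P={3,7}:  v_{3} + v_{7} = v_{1}  →  sig = ⟨2 | 1⟩
  P={4,6}:  v_{4} + v_{6} = v_{2}  →  sig = ⟨2 | 1⟩
  P={1,5}:  v_{1} + v_{5} = v_{6} + v_{7}  →  sig = ⟨2 | 1 1⟩
  P={1,6}:  v_{1} + v_{6} = 2·v_{7}  →  sig = ⟨2 | 2⟩
  P={4,5}:  v_{4} + v_{5} = 2·v_{2}  →  sig = ⟨2 | 2⟩
  P={5,7}:  v_{5} + v_{7} = 2·v_{6}  →  sig = ⟨2 | 2⟩

so the primitive-relation signature multiset is
{ ⟨2 | 0⟩ ×2,  ⟨2 | 1⟩ ×8,  ⟨2 | 1 1⟩,  ⟨2 | 2⟩ ×3 }


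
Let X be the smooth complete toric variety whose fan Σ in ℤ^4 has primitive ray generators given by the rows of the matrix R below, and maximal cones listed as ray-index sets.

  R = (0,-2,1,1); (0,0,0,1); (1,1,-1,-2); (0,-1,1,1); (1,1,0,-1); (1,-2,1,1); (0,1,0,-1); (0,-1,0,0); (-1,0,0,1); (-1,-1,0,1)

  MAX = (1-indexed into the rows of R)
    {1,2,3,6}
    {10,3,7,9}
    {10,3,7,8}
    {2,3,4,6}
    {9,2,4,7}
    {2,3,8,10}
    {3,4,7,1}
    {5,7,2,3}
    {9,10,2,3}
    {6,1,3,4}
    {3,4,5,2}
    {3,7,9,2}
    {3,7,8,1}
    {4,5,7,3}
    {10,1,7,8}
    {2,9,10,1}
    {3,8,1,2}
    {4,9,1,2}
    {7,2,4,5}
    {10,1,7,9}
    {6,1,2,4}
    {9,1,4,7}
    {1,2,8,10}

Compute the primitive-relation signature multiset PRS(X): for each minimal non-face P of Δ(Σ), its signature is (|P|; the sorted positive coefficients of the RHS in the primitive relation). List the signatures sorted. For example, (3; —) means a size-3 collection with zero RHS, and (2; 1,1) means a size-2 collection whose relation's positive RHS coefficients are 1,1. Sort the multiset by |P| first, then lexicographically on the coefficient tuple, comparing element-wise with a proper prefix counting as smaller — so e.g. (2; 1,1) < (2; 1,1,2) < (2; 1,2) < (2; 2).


Minimal non-faces — 20 found among 10 rays, 23 max cones:

  {5,10}:  v_{5} + v_{10} = 0 — sig = (2; —)
  {4,8}:  v_{4} + v_{8} = v_{1} — sig = (2; 1)
  {8,9}:  v_{8} + v_{9} = v_{10} — sig = (2; 1)
  {4,10}:  v_{4} + v_{10} = v_{1} + v_{9} — sig = (2; 1,1)
  {5,8}:  v_{5} + v_{8} = v_{3} + v_{4} — sig = (2; 1,1)
  {5,9}:  v_{5} + v_{9} = v_{2} + v_{7} — sig = (2; 1,1)
  {6,9}:  v_{6} + v_{9} = v_{1} + v_{2} — sig = (2; 1,1)
  {6,10}:  v_{6} + v_{10} = v_{1} + v_{2} + v_{8} — sig = (2; 1,1,1)
  {6,8}:  v_{6} + v_{8} = 2·v_{1} + v_{2} + v_{3} — sig = (2; 1,1,2)
  {1,5}:  v_{1} + v_{5} = v_{3} + 2·v_{4} — sig = (2; 1,2)
  {6,7}:  v_{6} + v_{7} = v_{3} + 2·v_{4} — sig = (2; 1,2)
  {5,6}:  v_{5} + v_{6} = v_{2} + 2·v_{3} + 3·v_{4} — sig = (2; 1,2,3)
  {2,7,8}:  v_{2} + v_{7} + v_{8} = 0 — sig = (3; —)
  {3,4,9}:  v_{3} + v_{4} + v_{9} = 0 — sig = (3; —)
  {1,2,7}:  v_{1} + v_{2} + v_{7} = v_{4} — sig = (3; 1)
  {1,3,9}:  v_{1} + v_{3} + v_{9} = v_{8} — sig = (3; 1)
  {2,7,10}:  v_{2} + v_{7} + v_{10} = v_{9} — sig = (3; 1)
  {1,3,10}:  v_{1} + v_{3} + v_{10} = 2·v_{8} — sig = (3; 2)
  {1,2,3,4}:  v_{1} + v_{2} + v_{3} + v_{4} = v_{6} — sig = (4; 1)
  {2,3,4,7}:  v_{2} + v_{3} + v_{4} + v_{7} = v_{5} — sig = (4; 1)

so the primitive-relation signature multiset is
    |P|=2: 12 collections, coeffs (), (1), (1), (1,1), (1,1), (1,1), (1,1), (1,1,1), (1,1,2), (1,2), (1,2), (1,2,3)
    |P|=3: 6 collections, coeffs (), (), (1), (1), (1), (2)
    |P|=4: 2 collections, coeffs (1), (1)


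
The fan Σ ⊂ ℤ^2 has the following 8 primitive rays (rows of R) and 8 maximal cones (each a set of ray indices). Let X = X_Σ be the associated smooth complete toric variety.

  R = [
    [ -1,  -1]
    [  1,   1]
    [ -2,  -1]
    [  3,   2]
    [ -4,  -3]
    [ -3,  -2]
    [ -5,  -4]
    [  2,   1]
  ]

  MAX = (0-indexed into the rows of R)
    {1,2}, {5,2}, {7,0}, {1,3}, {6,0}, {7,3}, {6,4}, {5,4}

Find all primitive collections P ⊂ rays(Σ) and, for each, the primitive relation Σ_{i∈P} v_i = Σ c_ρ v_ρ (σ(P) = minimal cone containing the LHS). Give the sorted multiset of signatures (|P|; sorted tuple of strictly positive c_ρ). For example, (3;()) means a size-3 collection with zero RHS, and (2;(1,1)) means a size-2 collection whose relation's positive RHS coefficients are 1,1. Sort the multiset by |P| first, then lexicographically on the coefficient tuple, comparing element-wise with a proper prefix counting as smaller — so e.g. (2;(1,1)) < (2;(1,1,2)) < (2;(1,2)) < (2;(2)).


Minimal non-faces — 20 found among 8 rays, 8 max cones:

  P = {0,1}:  v_{0} + v_{1} = 0 ; sig = (2;())
  P = {2,7}:  v_{2} + v_{7} = 0 ; sig = (2;())
  P = {3,5}:  v_{3} + v_{5} = 0 ; sig = (2;())
  P = {0,2}:  v_{0} + v_{2} = v_{5} ; sig = (2;(1))
  P = {0,3}:  v_{0} + v_{3} = v_{7} ; sig = (2;(1))
  P = {0,4}:  v_{0} + v_{4} = v_{6} ; sig = (2;(1))
  P = {0,5}:  v_{0} + v_{5} = v_{4} ; sig = (2;(1))
  P = {1,4}:  v_{1} + v_{4} = v_{5} ; sig = (2;(1))
  P = {1,5}:  v_{1} + v_{5} = v_{2} ; sig = (2;(1))
  P = {1,6}:  v_{1} + v_{6} = v_{4} ; sig = (2;(1))
  P = {1,7}:  v_{1} + v_{7} = v_{3} ; sig = (2;(1))
  P = {2,3}:  v_{2} + v_{3} = v_{1} ; sig = (2;(1))
  P = {3,4}:  v_{3} + v_{4} = v_{0} ; sig = (2;(1))
  P = {5,7}:  v_{5} + v_{7} = v_{0} ; sig = (2;(1))
  P = {2,6}:  v_{2} + v_{6} = v_{4} + v_{5} ; sig = (2;(1,1))
  P = {2,4}:  v_{2} + v_{4} = 2·v_{5} ; sig = (2;(2))
  P = {3,6}:  v_{3} + v_{6} = 2·v_{0} ; sig = (2;(2))
  P = {4,7}:  v_{4} + v_{7} = 2·v_{0} ; sig = (2;(2))
  P = {5,6}:  v_{5} + v_{6} = 2·v_{4} ; sig = (2;(2))
  P = {6,7}:  v_{6} + v_{7} = 3·v_{0} ; sig = (2;(3))

so the primitive-relation signature multiset is
    (2;())
    (2;())
    (2;())
    (2;(1))
    (2;(1))
    (2;(1))
    (2;(1))
    (2;(1))
    (2;(1))
    (2;(1))
    (2;(1))
    (2;(1))
    (2;(1))
    (2;(1))
    (2;(1,1))
    (2;(2))
    (2;(2))
    (2;(2))
    (2;(2))
    (2;(3))


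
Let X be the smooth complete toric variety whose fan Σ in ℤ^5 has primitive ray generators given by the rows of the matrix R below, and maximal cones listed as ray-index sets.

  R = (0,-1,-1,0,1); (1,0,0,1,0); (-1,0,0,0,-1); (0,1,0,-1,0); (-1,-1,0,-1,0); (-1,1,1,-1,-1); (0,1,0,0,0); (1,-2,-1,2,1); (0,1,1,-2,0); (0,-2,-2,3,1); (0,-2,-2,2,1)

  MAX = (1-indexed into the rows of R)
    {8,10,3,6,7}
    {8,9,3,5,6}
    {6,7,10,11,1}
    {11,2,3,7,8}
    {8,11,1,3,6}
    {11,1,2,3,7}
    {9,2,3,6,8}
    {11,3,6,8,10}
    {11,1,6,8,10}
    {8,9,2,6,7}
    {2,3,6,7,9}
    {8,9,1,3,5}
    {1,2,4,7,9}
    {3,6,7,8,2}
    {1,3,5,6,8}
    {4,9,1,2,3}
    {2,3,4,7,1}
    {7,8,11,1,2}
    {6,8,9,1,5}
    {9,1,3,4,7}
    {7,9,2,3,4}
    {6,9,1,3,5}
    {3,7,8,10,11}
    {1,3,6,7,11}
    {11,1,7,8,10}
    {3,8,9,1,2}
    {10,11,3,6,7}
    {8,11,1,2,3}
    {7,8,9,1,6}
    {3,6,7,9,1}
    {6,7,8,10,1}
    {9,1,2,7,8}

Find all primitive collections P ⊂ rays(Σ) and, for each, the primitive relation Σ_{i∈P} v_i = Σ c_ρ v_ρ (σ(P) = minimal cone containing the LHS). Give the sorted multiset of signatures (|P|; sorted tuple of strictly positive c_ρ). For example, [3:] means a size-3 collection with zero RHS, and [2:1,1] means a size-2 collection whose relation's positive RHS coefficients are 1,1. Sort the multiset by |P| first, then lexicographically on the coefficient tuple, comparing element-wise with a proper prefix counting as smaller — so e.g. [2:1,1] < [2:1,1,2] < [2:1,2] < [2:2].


Minimal non-faces — 20 found among 11 rays, 32 max cones:

  P = {9,11}:  v_{9} + v_{11} = v_{1}  ⟹  sig = [2:1]
  P = {4,8}:  v_{4} + v_{8} = v_{1} + v_{2}  ⟹  sig = [2:1,1]
  P = {4,10}:  v_{4} + v_{10} = v_{7} + v_{11}  ⟹  sig = [2:1,1]
  P = {5,7}:  v_{5} + v_{7} = v_{1} + v_{6}  ⟹  sig = [2:1,1]
  P = {2,5}:  v_{2} + v_{5} = v_{3} + v_{8} + v_{9}  ⟹  sig = [2:1,1,1]
  P = {4,5}:  v_{4} + v_{5} = v_{1} + v_{3} + v_{9}  ⟹  sig = [2:1,1,1]
  P = {4,6}:  v_{4} + v_{6} = v_{3} + v_{7} + v_{9}  ⟹  sig = [2:1,1,1]
  P = {9,10}:  v_{9} + v_{10} = v_{1} + v_{6} + v_{7} + v_{8}  ⟹  sig = [2:1,1,1,1]
  P = {4,11}:  v_{4} + v_{11} = 2·v_{1} + v_{2} + v_{3} + v_{7}  ⟹  sig = [2:1,1,1,2]
  P = {5,10}:  v_{5} + v_{10} = v_{1} + 2·v_{6} + v_{8} + v_{11}  ⟹  sig = [2:1,1,1,2]
  P = {5,11}:  v_{5} + v_{11} = 2·v_{1} + v_{3} + v_{6} + v_{8}  ⟹  sig = [2:1,1,1,2]
  P = {2,10}:  v_{2} + v_{10} = v_{3} + 2·v_{7} + 2·v_{8}  ⟹  sig = [2:1,2,2]
  P = {1,2,6}:  v_{1} + v_{2} + v_{6} = 0  ⟹  sig = [3:]
  P = {2,6,11}:  v_{2} + v_{6} + v_{11} = v_{3} + v_{7} + v_{8}  ⟹  sig = [3:1,1,1]
  P = {1,3,10}:  v_{1} + v_{3} + v_{10} = v_{6} + 2·v_{11}  ⟹  sig = [3:1,2]
  P = {3,7,8,9}:  v_{3} + v_{7} + v_{8} + v_{9} = 0  ⟹  sig = [4:]
  P = {1,3,7,8}:  v_{1} + v_{3} + v_{7} + v_{8} = v_{11}  ⟹  sig = [4:1]
  P = {6,7,8,11}:  v_{6} + v_{7} + v_{8} + v_{11} = v_{10}  ⟹  sig = [4:1]
  P = {1,2,3,7,9}:  v_{1} + v_{2} + v_{3} + v_{7} + v_{9} = v_{4}  ⟹  sig = [5:1]
  P = {1,3,6,8,9}:  v_{1} + v_{3} + v_{6} + v_{8} + v_{9} = v_{5}  ⟹  sig = [5:1]

Hence PRS(X_Σ) =
    |P|=2: 12 collections, coeffs (1), (1,1), (1,1), (1,1), (1,1,1), (1,1,1), (1,1,1), (1,1,1,1), (1,1,1,2), (1,1,1,2), (1,1,1,2), (1,2,2)
    |P|=3: 3 collections, coeffs (), (1,1,1), (1,2)
    |P|=4: 3 collections, coeffs (), (1), (1)
    |P|=5: 2 collections, coeffs (1), (1)


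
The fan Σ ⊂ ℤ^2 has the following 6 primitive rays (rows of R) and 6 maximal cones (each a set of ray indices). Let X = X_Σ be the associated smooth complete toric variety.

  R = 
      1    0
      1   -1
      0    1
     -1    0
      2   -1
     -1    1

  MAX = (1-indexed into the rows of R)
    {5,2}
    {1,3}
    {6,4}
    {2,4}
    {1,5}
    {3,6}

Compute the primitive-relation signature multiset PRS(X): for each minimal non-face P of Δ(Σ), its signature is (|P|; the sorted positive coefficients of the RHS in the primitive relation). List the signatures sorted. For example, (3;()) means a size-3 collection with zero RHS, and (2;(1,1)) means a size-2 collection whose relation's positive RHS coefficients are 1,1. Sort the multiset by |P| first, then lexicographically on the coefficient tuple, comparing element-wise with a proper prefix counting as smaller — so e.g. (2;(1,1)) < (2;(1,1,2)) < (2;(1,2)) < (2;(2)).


Σ has 9 primitive collections:

  • {1,4}:  v_{1} + v_{4} = 0  →  sig = (2;())
  • {2,6}:  v_{2} + v_{6} = 0  →  sig = (2;())
  • {1,2}:  v_{1} + v_{2} = v_{5}  →  sig = (2;(1))
  • {1,6}:  v_{1} + v_{6} = v_{3}  →  sig = (2;(1))
  • {2,3}:  v_{2} + v_{3} = v_{1}  →  sig = (2;(1))
  • {3,4}:  v_{3} + v_{4} = v_{6}  →  sig = (2;(1))
  • {4,5}:  v_{4} + v_{5} = v_{2}  →  sig = (2;(1))
  • {5,6}:  v_{5} + v_{6} = v_{1}  →  sig = (2;(1))
  • {3,5}:  v_{3} + v_{5} = 2·v_{1}  →  sig = (2;(2))

so the primitive-relation signature multiset is
[(2;()), (2;()), (2;(1)), (2;(1)), (2;(1)), (2;(1)), (2;(1)), (2;(1)), (2;(2))]


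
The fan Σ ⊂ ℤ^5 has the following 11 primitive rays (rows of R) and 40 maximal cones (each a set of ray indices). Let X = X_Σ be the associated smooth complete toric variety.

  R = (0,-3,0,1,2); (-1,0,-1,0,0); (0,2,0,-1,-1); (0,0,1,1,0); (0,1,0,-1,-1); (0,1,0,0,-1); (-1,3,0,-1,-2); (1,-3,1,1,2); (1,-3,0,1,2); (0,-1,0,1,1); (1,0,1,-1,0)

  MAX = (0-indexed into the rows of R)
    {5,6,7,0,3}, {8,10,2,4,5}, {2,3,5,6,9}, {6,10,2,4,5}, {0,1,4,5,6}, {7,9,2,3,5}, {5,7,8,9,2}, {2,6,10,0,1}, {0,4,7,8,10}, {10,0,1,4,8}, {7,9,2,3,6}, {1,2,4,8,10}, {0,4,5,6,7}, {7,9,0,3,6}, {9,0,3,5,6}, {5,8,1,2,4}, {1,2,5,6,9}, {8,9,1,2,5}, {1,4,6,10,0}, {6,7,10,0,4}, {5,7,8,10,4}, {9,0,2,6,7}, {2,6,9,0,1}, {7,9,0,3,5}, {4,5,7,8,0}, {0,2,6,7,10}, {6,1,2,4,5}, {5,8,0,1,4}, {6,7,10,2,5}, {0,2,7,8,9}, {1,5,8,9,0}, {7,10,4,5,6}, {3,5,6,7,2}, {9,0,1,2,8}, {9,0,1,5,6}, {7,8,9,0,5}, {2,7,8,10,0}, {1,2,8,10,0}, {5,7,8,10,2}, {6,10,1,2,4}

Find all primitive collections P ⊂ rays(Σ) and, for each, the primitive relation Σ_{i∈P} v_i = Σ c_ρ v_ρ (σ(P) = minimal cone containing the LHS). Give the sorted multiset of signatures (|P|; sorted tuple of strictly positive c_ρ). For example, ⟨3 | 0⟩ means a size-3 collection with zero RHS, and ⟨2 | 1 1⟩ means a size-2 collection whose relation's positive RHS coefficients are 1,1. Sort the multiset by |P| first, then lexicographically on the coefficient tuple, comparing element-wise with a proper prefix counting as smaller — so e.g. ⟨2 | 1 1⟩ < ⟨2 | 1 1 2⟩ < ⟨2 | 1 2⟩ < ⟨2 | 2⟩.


Δ(Σ) — 11 vertices, 15 min non-faces:

  P = {4,9}:  v_{4} + v_{9} = 0  ⟹  sig = ⟨2 | 0⟩
  P = {6,8}:  v_{6} + v_{8} = 0  ⟹  sig = ⟨2 | 0⟩
  P = {1,7}:  v_{1} + v_{7} = v_{0}  ⟹  sig = ⟨2 | 1⟩
  P = {9,10}:  v_{9} + v_{10} = v_{2} + v_{7}  ⟹  sig = ⟨2 | 1 1⟩
  P = {3,4}:  v_{3} + v_{4} = v_{5} + v_{6} + v_{7}  ⟹  sig = ⟨2 | 1 1 1⟩
  P = {3,8}:  v_{3} + v_{8} = v_{5} + v_{7} + v_{9}  ⟹  sig = ⟨2 | 1 1 1⟩
  P = {1,3}:  v_{1} + v_{3} = v_{0} + v_{5} + v_{6} + v_{9}  ⟹  sig = ⟨2 | 1 1 1 1⟩
  P = {3,10}:  v_{3} + v_{10} = v_{2} + v_{5} + v_{6} + 2·v_{7}  ⟹  sig = ⟨2 | 1 1 1 2⟩
  P = {0,2,5}:  v_{0} + v_{2} + v_{5} = 0  ⟹  sig = ⟨3 | 0⟩
  P = {1,5,10}:  v_{1} + v_{5} + v_{10} = v_{4}  ⟹  sig = ⟨3 | 1⟩
  P = {2,4,7}:  v_{2} + v_{4} + v_{7} = v_{10}  ⟹  sig = ⟨3 | 1⟩
  P = {0,2,4}:  v_{0} + v_{2} + v_{4} = v_{1} + v_{10}  ⟹  sig = ⟨3 | 1 1⟩
  P = {0,5,10}:  v_{0} + v_{5} + v_{10} = v_{4} + v_{7}  ⟹  sig = ⟨3 | 1 1⟩
  P = {0,2,3}:  v_{0} + v_{2} + v_{3} = v_{6} + v_{7} + v_{9}  ⟹  sig = ⟨3 | 1 1 1⟩
  P = {5,6,7,9}:  v_{5} + v_{6} + v_{7} + v_{9} = v_{3}  ⟹  sig = ⟨4 | 1⟩

so the primitive-relation signature multiset is
    |P|=2: 8 collections, coeffs (), (), (1), (1,1), (1,1,1), (1,1,1), (1,1,1,1), (1,1,1,2)
    |P|=3: 6 collections, coeffs (), (1), (1), (1,1), (1,1), (1,1,1)
    |P|=4: 1 collection, coeffs (1)


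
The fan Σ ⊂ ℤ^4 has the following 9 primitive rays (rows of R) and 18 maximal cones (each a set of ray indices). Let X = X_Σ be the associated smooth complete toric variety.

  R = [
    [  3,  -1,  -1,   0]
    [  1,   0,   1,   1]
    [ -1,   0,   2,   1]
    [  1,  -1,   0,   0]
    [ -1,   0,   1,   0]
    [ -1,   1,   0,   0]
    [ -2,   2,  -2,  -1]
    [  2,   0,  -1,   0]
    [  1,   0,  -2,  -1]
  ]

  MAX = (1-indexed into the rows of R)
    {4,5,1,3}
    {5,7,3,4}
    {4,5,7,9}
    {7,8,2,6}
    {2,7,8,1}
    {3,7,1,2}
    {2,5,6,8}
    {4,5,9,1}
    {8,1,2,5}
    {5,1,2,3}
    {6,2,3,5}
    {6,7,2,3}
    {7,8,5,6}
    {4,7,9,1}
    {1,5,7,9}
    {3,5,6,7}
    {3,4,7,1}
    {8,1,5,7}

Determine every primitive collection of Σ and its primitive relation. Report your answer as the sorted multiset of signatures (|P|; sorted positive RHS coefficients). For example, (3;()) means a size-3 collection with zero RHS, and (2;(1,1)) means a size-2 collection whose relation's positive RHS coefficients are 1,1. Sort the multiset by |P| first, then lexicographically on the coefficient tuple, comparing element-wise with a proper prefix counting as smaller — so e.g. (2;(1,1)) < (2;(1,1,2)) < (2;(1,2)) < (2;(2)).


Minimal non-faces — 12 found among 9 rays, 18 max cones:

  {3,9}:  v_{3} + v_{9} = 0  ⟹  sig = (2;())
  {4,6}:  v_{4} + v_{6} = 0  ⟹  sig = (2;())
  {1,6}:  v_{1} + v_{6} = v_{8}  ⟹  sig = (2;(1))
  {2,9}:  v_{2} + v_{9} = v_{8}  ⟹  sig = (2;(1))
  {3,8}:  v_{3} + v_{8} = v_{2}  ⟹  sig = (2;(1))
  {4,8}:  v_{4} + v_{8} = v_{1}  ⟹  sig = (2;(1))
  {2,4}:  v_{2} + v_{4} = v_{1} + v_{3}  ⟹  sig = (2;(1,1))
  {6,9}:  v_{6} + v_{9} = v_{1} + v_{5} + v_{7}  ⟹  sig = (2;(1,1,1))
  {8,9}:  v_{8} + v_{9} = 2·v_{1} + v_{5} + v_{7}  ⟹  sig = (2;(1,1,2))
  {2,5,7}:  v_{2} + v_{5} + v_{7} = 2·v_{6}  ⟹  sig = (3;(2))
  {1,3,5,7}:  v_{1} + v_{3} + v_{5} + v_{7} = v_{6}  ⟹  sig = (4;(1))
  {1,4,5,7}:  v_{1} + v_{4} + v_{5} + v_{7} = v_{9}  ⟹  sig = (4;(1))

so the primitive-relation signature multiset is
    |P|=2: 9 collections, coeffs (), (), (1), (1), (1), (1), (1,1), (1,1,1), (1,1,2)
    |P|=3: 1 collection, coeffs (2)
    |P|=4: 2 collections, coeffs (1), (1)


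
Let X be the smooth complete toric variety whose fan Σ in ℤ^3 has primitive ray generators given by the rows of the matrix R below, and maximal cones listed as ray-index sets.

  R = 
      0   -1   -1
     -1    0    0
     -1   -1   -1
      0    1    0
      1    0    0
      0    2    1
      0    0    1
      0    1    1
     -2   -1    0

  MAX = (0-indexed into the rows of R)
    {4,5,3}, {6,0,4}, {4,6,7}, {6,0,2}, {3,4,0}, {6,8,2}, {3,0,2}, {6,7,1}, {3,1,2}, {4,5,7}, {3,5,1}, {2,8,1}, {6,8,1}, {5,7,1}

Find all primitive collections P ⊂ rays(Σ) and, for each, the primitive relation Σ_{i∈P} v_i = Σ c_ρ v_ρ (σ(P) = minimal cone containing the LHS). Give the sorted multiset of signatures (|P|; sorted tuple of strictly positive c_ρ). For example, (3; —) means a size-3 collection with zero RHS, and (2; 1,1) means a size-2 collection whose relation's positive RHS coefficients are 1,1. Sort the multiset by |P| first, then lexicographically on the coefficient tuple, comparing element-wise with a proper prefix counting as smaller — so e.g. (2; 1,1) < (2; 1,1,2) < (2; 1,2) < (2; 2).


Δ(Σ) — 9 vertices, 16 min non-faces:

  P={0,7}:  v_{0} + v_{7} = 0  ⇒ sig = (2; —)
  P={1,4}:  v_{1} + v_{4} = 0  ⇒ sig = (2; —)
  P={0,1}:  v_{0} + v_{1} = v_{2}  ⇒ sig = (2; 1)
  P={0,5}:  v_{0} + v_{5} = v_{3}  ⇒ sig = (2; 1)
  P={2,4}:  v_{2} + v_{4} = v_{0}  ⇒ sig = (2; 1)
  P={2,7}:  v_{2} + v_{7} = v_{1}  ⇒ sig = (2; 1)
  P={3,6}:  v_{3} + v_{6} = v_{7}  ⇒ sig = (2; 1)
  P={3,7}:  v_{3} + v_{7} = v_{5}  ⇒ sig = (2; 1)
  P={2,5}:  v_{2} + v_{5} = v_{1} + v_{3}  ⇒ sig = (2; 1,1)
  P={4,8}:  v_{4} + v_{8} = v_{2} + v_{6}  ⇒ sig = (2; 1,1)
  P={0,8}:  v_{0} + v_{8} = 2·v_{2} + v_{6}  ⇒ sig = (2; 1,2)
  P={5,8}:  v_{5} + v_{8} = 2·v_{1} + v_{7}  ⇒ sig = (2; 1,2)
  P={7,8}:  v_{7} + v_{8} = 2·v_{1} + v_{6}  ⇒ sig = (2; 1,2)
  P={3,8}:  v_{3} + v_{8} = 2·v_{1}  ⇒ sig = (2; 2)
  P={5,6}:  v_{5} + v_{6} = 2·v_{7}  ⇒ sig = (2; 2)
  P={1,2,6}:  v_{1} + v_{2} + v_{6} = v_{8}  ⇒ sig = (3; 1)

Hence PRS(X_Σ) =
    |P|=2: 15 collections, coeffs (), (), (1), (1), (1), (1), (1), (1), (1,1), (1,1), (1,2), (1,2), (1,2), (2), (2)
    |P|=3: 1 collection, coeffs (1)


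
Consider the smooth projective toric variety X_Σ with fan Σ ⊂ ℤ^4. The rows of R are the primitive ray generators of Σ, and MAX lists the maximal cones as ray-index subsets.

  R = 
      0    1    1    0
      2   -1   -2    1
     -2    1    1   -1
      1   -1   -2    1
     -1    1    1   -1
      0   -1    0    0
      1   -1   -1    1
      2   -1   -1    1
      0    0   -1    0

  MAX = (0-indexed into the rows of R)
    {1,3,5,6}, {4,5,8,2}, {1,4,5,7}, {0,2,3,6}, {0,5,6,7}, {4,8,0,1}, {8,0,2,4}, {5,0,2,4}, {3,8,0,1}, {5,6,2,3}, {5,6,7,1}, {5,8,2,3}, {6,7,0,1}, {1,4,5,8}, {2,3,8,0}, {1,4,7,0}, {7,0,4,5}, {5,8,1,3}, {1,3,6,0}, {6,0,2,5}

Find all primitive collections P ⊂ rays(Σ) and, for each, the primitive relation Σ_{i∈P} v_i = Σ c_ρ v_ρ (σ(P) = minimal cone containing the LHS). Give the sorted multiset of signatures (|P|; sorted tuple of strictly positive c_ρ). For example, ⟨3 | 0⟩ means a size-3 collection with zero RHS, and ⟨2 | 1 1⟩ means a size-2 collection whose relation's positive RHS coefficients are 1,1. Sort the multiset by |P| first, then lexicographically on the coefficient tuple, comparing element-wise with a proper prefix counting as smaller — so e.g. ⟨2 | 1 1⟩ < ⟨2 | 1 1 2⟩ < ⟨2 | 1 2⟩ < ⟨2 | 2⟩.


10 minimal non-faces of Δ(Σ) (on 9 rays):

  {2,7}:  v_{2} + v_{7} = 0  ⟹  sig = ⟨2 | 0⟩
  {4,6}:  v_{4} + v_{6} = 0  ⟹  sig = ⟨2 | 0⟩
  {1,2}:  v_{1} + v_{2} = v_{8}  ⟹  sig = ⟨2 | 1⟩
  {3,4}:  v_{3} + v_{4} = v_{8}  ⟹  sig = ⟨2 | 1⟩
  {6,8}:  v_{6} + v_{8} = v_{3}  ⟹  sig = ⟨2 | 1⟩
  {7,8}:  v_{7} + v_{8} = v_{1}  ⟹  sig = ⟨2 | 1⟩
  {3,7}:  v_{3} + v_{7} = v_{1} + v_{6}  ⟹  sig = ⟨2 | 1 1⟩
  {0,5,8}:  v_{0} + v_{5} + v_{8} = 0  ⟹  sig = ⟨3 | 0⟩
  {0,1,5}:  v_{0} + v_{1} + v_{5} = v_{7}  ⟹  sig = ⟨3 | 1⟩
  {0,3,5}:  v_{0} + v_{3} + v_{5} = v_{6}  ⟹  sig = ⟨3 | 1⟩

Signatures (|P|; sorted positive RHS coefficients), sorted:
[⟨2 | 0⟩, ⟨2 | 0⟩, ⟨2 | 1⟩, ⟨2 | 1⟩, ⟨2 | 1⟩, ⟨2 | 1⟩, ⟨2 | 1 1⟩, ⟨3 | 0⟩, ⟨3 | 1⟩, ⟨3 | 1⟩]


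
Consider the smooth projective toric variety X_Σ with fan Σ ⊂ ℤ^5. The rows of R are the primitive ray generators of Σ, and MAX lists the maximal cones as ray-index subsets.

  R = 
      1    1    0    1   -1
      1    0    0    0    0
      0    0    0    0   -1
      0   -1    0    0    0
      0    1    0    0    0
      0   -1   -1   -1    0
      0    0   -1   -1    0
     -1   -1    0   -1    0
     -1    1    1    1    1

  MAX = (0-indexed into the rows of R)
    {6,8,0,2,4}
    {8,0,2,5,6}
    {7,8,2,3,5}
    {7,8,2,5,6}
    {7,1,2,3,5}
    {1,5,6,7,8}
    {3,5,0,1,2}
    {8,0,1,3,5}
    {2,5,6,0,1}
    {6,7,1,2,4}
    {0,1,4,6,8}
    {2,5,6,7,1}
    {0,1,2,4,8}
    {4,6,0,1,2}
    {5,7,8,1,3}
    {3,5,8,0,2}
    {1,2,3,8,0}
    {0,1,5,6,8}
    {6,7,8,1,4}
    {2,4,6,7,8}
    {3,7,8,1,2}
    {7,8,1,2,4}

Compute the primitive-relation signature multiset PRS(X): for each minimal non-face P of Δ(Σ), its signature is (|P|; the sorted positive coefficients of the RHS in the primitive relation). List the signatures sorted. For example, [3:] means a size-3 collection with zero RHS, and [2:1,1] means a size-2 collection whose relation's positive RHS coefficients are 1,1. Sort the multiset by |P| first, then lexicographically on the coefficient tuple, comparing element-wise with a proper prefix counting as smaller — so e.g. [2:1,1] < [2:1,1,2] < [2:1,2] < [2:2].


Minimal non-faces — 6 found among 9 rays, 22 max cones:

  {3,4}:  v_{3} + v_{4} = 0 ; sig = [2:]
  {0,7}:  v_{0} + v_{7} = v_{2} ; sig = [2:1]
  {3,6}:  v_{3} + v_{6} = v_{5} ; sig = [2:1]
  {4,5}:  v_{4} + v_{5} = v_{6} ; sig = [2:1]
  {1,2,5,8}:  v_{1} + v_{2} + v_{5} + v_{8} = 0 ; sig = [4:]
  {1,2,6,8}:  v_{1} + v_{2} + v_{6} + v_{8} = v_{4} ; sig = [4:1]

Hence PRS(X_Σ) =
[[2:], [2:1], [2:1], [2:1], [4:], [4:1]]


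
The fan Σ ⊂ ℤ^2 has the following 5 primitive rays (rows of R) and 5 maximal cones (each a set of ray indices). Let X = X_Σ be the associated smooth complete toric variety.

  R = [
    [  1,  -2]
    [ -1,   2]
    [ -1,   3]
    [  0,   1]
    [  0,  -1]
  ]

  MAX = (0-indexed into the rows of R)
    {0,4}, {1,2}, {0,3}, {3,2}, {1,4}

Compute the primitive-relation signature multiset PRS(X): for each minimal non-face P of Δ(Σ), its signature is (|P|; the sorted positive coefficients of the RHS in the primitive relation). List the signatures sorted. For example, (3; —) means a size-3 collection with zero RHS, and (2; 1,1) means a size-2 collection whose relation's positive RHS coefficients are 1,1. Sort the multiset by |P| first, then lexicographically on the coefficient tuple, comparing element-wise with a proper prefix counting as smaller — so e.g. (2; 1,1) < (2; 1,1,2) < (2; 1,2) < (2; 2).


Σ has 5 primitive collections:

  P = {0,1}:  v_{0} + v_{1} = 0  ⟹  sig = (2; —)
  P = {3,4}:  v_{3} + v_{4} = 0  ⟹  sig = (2; —)
  P = {0,2}:  v_{0} + v_{2} = v_{3}  ⟹  sig = (2; 1)
  P = {1,3}:  v_{1} + v_{3} = v_{2}  ⟹  sig = (2; 1)
  P = {2,4}:  v_{2} + v_{4} = v_{1}  ⟹  sig = (2; 1)

Signatures (|P|; sorted positive RHS coefficients), sorted:
    (2; —)
    (2; —)
    (2; 1)
    (2; 1)
    (2; 1)


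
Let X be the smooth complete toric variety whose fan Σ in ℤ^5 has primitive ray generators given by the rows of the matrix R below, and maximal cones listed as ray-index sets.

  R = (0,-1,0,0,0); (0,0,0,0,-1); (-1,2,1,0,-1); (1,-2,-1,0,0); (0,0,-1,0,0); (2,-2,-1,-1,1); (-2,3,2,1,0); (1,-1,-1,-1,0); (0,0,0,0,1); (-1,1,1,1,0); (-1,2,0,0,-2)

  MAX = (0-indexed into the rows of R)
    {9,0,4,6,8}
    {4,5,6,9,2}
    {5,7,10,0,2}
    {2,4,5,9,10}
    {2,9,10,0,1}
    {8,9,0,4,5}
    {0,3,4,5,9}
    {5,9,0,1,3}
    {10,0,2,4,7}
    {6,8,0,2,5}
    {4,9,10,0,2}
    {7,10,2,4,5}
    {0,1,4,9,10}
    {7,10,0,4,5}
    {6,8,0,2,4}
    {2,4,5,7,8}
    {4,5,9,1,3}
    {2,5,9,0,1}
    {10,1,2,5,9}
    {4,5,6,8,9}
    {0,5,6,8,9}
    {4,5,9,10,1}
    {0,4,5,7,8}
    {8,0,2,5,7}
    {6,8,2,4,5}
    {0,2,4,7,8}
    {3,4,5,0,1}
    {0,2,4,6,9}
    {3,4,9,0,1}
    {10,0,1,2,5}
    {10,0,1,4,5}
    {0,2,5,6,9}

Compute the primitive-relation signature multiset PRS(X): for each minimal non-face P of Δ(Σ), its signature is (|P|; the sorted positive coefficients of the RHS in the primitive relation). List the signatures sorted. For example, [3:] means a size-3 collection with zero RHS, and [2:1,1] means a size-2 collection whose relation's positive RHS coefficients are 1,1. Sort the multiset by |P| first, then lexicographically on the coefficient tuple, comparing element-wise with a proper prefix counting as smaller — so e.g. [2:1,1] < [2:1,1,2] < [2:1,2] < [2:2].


Δ(Σ) — 11 vertices, 18 min non-faces:

  {1,8}:  v_{1} + v_{8} = 0  so sig = [2:]
  {7,9}:  v_{7} + v_{9} = 0  so sig = [2:]
  {2,3}:  v_{2} + v_{3} = v_{1}  so sig = [2:1]
  {3,6}:  v_{3} + v_{6} = v_{9}  so sig = [2:1]
  {1,6}:  v_{1} + v_{6} = v_{2} + v_{9}  so sig = [2:1,1]
  {6,7}:  v_{6} + v_{7} = v_{2} + v_{8}  so sig = [2:1,1]
  {8,10}:  v_{8} + v_{10} = v_{2} + v_{4}  so sig = [2:1,1]
  {1,7}:  v_{1} + v_{7} = v_{0} + v_{5} + v_{10}  so sig = [2:1,1,1]
  {3,7}:  v_{3} + v_{7} = v_{0} + v_{1} + v_{4} + v_{5}  so sig = [2:1,1,1,1]
  {3,8}:  v_{3} + v_{8} = v_{0} + v_{4} + v_{5} + v_{9}  so sig = [2:1,1,1,1]
  {6,10}:  v_{6} + v_{10} = 2·v_{2} + v_{4} + v_{9}  so sig = [2:1,1,2]
  {3,10}:  v_{3} + v_{10} = 2·v_{1} + v_{4}  so sig = [2:1,2]
  {1,2,4}:  v_{1} + v_{2} + v_{4} = v_{10}  so sig = [3:1]
  {2,8,9}:  v_{2} + v_{8} + v_{9} = v_{6}  so sig = [3:1]
  {0,2,4,5}:  v_{0} + v_{2} + v_{4} + v_{5} = v_{7}  so sig = [4:1]
  {0,4,5,6}:  v_{0} + v_{4} + v_{5} + v_{6} = v_{8}  so sig = [4:1]
  {0,5,9,10}:  v_{0} + v_{5} + v_{9} + v_{10} = v_{1}  so sig = [4:1]
  {0,1,4,5,9}:  v_{0} + v_{1} + v_{4} + v_{5} + v_{9} = v_{3}  so sig = [5:1]

Sorted signature multiset PRS(X):
[[2:], [2:], [2:1], [2:1], [2:1,1], [2:1,1], [2:1,1], [2:1,1,1], [2:1,1,1,1], [2:1,1,1,1], [2:1,1,2], [2:1,2], [3:1], [3:1], [4:1], [4:1], [4:1], [5:1]]


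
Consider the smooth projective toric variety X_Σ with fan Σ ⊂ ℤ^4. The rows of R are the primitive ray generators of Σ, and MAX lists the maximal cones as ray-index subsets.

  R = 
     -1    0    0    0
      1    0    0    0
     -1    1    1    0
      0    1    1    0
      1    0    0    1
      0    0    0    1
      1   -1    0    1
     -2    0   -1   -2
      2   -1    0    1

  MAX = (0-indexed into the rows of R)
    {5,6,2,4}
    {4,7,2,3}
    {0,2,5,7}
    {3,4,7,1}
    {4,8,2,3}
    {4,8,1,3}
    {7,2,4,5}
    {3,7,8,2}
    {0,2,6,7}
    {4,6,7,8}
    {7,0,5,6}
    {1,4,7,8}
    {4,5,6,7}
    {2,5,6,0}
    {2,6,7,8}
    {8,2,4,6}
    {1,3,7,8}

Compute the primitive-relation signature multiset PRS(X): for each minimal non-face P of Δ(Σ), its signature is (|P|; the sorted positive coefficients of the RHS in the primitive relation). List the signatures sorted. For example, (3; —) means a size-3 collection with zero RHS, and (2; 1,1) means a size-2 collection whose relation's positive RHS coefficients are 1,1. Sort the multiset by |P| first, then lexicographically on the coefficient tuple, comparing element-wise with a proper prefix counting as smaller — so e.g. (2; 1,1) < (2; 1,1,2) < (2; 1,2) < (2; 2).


Σ has 14 primitive collections:

  P = {0,1}:  v_{0} + v_{1} = 0 ; sig = (2; —)
  P = {0,3}:  v_{0} + v_{3} = v_{2} ; sig = (2; 1)
  P = {0,4}:  v_{0} + v_{4} = v_{5} ; sig = (2; 1)
  P = {0,8}:  v_{0} + v_{8} = v_{6} ; sig = (2; 1)
  P = {1,2}:  v_{1} + v_{2} = v_{3} ; sig = (2; 1)
  P = {1,5}:  v_{1} + v_{5} = v_{4} ; sig = (2; 1)
  P = {1,6}:  v_{1} + v_{6} = v_{8} ; sig = (2; 1)
  P = {3,5}:  v_{3} + v_{5} = v_{2} + v_{4} ; sig = (2; 1,1)
  P = {3,6}:  v_{3} + v_{6} = v_{2} + v_{8} ; sig = (2; 1,1)
  P = {5,8}:  v_{5} + v_{8} = v_{4} + v_{6} ; sig = (2; 1,1)
  P = {2,4,7,8}:  v_{2} + v_{4} + v_{7} + v_{8} = 0 ; sig = (4; —)
  P = {2,4,6,7}:  v_{2} + v_{4} + v_{6} + v_{7} = v_{0} ; sig = (4; 1)
  P = {3,4,7,8}:  v_{3} + v_{4} + v_{7} + v_{8} = v_{1} ; sig = (4; 1)
  P = {2,5,6,7}:  v_{2} + v_{5} + v_{6} + v_{7} = 2·v_{0} ; sig = (4; 2)

Signatures (|P|; sorted positive RHS coefficients), sorted:
{ (2; —),  (2; 1) ×6,  (2; 1,1) ×3,  (4; —),  (4; 1) ×2,  (4; 2) }


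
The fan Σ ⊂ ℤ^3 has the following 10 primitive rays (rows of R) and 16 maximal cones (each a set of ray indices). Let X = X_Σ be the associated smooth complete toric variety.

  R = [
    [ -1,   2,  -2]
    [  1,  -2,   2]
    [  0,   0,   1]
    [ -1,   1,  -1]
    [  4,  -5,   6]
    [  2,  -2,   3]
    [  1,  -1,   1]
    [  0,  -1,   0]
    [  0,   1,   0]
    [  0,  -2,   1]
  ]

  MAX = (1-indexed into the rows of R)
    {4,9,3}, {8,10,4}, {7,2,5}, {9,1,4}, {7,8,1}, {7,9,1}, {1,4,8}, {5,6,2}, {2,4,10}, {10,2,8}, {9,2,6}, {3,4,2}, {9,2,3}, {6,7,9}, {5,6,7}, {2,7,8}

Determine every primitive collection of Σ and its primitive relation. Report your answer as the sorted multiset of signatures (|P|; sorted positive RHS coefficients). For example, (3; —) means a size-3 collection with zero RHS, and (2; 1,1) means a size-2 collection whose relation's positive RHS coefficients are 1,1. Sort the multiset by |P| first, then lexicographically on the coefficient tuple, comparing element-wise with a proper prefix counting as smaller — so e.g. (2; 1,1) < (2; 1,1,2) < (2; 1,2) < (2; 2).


Σ has 25 primitive collections:

  • {1,2}:  v_{1} + v_{2} = 0  ⇒ sig = (2; —)
  • {4,7}:  v_{4} + v_{7} = 0  ⇒ sig = (2; —)
  • {8,9}:  v_{8} + v_{9} = 0  ⇒ sig = (2; —)
  • {1,3}:  v_{1} + v_{3} = v_{4} + v_{9}  ⇒ sig = (2; 1,1)
  • {1,5}:  v_{1} + v_{5} = v_{6} + v_{7}  ⇒ sig = (2; 1,1)
  • {1,6}:  v_{1} + v_{6} = v_{7} + v_{9}  ⇒ sig = (2; 1,1)
  • {1,10}:  v_{1} + v_{10} = v_{4} + v_{8}  ⇒ sig = (2; 1,1)
  • {3,7}:  v_{3} + v_{7} = v_{2} + v_{9}  ⇒ sig = (2; 1,1)
  • {3,8}:  v_{3} + v_{8} = v_{2} + v_{4}  ⇒ sig = (2; 1,1)
  • {4,5}:  v_{4} + v_{5} = v_{2} + v_{6}  ⇒ sig = (2; 1,1)
  • {4,6}:  v_{4} + v_{6} = v_{2} + v_{9}  ⇒ sig = (2; 1,1)
  • {6,8}:  v_{6} + v_{8} = v_{2} + v_{7}  ⇒ sig = (2; 1,1)
  • {7,10}:  v_{7} + v_{10} = v_{2} + v_{8}  ⇒ sig = (2; 1,1)
  • {9,10}:  v_{9} + v_{10} = v_{2} + v_{4}  ⇒ sig = (2; 1,1)
  • {3,5}:  v_{3} + v_{5} = 2·v_{2} + v_{6} + v_{9}  ⇒ sig = (2; 1,1,2)
  • {5,10}:  v_{5} + v_{10} = 3·v_{2} + v_{7}  ⇒ sig = (2; 1,3)
  • {5,9}:  v_{5} + v_{9} = 2·v_{6}  ⇒ sig = (2; 2)
  • {6,10}:  v_{6} + v_{10} = 2·v_{2}  ⇒ sig = (2; 2)
  • {3,6}:  v_{3} + v_{6} = 2·v_{2} + 2·v_{9}  ⇒ sig = (2; 2,2)
  • {3,10}:  v_{3} + v_{10} = 2·v_{2} + 2·v_{4}  ⇒ sig = (2; 2,2)
  • {5,8}:  v_{5} + v_{8} = 2·v_{2} + 2·v_{7}  ⇒ sig = (2; 2,2)
  • {2,4,8}:  v_{2} + v_{4} + v_{8} = v_{10}  ⇒ sig = (3; 1)
  • {2,4,9}:  v_{2} + v_{4} + v_{9} = v_{3}  ⇒ sig = (3; 1)
  • {2,6,7}:  v_{2} + v_{6} + v_{7} = v_{5}  ⇒ sig = (3; 1)
  • {2,7,9}:  v_{2} + v_{7} + v_{9} = v_{6}  ⇒ sig = (3; 1)

Hence PRS(X_Σ) =
    (2; —)
    (2; —)
    (2; —)
    (2; 1,1)
    (2; 1,1)
    (2; 1,1)
    (2; 1,1)
    (2; 1,1)
    (2; 1,1)
    (2; 1,1)
    (2; 1,1)
    (2; 1,1)
    (2; 1,1)
    (2; 1,1)
    (2; 1,1,2)
    (2; 1,3)
    (2; 2)
    (2; 2)
    (2; 2,2)
    (2; 2,2)
    (2; 2,2)
    (3; 1)
    (3; 1)
    (3; 1)
    (3; 1)
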